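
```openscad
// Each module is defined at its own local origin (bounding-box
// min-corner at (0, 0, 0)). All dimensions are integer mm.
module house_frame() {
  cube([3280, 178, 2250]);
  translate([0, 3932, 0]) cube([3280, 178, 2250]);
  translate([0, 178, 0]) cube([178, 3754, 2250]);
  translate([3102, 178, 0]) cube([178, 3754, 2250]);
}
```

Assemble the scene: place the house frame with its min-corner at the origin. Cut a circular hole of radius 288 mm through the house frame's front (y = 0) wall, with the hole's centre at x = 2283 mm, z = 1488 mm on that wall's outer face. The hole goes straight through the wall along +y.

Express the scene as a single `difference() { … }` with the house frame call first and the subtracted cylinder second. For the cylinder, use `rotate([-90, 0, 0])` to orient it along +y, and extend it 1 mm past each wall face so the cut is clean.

difference() {
  house_frame();
  translate([2283, -1, 1488]) rotate([-90, 0, 0]) cylinder(h = 180, r = 288);
}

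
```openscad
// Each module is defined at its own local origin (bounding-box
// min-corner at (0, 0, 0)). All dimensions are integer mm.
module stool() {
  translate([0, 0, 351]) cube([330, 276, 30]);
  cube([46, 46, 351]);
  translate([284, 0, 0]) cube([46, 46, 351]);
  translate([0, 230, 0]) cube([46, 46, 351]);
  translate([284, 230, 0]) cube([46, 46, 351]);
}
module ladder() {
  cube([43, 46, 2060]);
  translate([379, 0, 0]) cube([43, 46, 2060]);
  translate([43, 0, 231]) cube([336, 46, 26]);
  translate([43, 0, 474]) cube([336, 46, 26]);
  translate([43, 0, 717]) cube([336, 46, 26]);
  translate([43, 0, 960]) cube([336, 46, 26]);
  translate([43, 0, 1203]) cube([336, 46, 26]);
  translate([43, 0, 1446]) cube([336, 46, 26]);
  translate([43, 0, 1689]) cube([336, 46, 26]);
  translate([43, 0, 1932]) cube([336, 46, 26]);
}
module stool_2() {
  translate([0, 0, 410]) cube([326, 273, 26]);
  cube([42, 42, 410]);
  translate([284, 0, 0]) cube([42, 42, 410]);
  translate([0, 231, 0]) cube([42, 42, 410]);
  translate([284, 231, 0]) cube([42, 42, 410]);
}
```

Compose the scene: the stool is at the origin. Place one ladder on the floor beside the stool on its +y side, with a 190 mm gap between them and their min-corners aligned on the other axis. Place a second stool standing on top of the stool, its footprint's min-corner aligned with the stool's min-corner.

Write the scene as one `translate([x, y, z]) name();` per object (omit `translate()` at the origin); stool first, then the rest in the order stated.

stool();
translate([0, 466, 0]) ladder();
translate([0, 0, 381]) stool_2();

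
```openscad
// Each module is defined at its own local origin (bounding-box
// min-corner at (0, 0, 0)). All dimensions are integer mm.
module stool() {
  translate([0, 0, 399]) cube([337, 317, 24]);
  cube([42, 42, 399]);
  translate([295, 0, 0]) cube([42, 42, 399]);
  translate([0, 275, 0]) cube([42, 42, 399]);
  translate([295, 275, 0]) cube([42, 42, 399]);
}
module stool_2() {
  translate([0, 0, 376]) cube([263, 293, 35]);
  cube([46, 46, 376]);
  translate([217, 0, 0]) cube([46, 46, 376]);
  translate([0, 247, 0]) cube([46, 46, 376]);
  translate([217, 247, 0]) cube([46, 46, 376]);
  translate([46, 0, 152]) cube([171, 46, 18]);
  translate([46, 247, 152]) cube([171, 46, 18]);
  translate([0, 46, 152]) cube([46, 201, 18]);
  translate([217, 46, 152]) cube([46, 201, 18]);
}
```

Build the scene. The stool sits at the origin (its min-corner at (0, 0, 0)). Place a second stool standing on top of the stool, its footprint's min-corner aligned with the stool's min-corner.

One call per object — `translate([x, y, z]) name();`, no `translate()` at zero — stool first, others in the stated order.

stool();
translate([0, 0, 423]) stool_2();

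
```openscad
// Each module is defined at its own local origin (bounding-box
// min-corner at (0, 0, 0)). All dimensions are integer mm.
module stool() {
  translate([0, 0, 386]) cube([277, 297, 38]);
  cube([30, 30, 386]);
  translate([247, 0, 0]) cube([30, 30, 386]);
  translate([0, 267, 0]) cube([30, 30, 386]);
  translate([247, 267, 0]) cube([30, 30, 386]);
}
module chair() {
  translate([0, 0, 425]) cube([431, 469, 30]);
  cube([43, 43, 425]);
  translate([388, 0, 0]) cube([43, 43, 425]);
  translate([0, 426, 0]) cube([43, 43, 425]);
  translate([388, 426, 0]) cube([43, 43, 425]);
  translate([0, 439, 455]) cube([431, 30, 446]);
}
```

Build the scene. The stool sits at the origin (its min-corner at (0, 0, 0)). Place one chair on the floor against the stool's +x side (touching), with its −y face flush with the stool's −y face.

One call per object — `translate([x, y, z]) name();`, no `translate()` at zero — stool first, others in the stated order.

stool();
translate([277, 0, 0]) chair();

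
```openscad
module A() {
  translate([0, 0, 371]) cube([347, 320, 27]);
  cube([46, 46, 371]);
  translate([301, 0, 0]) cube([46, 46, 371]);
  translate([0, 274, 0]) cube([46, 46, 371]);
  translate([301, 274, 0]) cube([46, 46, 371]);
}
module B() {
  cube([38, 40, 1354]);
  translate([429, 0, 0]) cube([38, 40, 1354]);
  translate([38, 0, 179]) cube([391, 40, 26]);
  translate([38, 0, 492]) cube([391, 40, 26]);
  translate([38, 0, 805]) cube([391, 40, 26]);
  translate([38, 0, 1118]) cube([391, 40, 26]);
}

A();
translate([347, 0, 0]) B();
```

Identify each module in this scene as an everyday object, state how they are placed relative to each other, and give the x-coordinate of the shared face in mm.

The stool's +x face and the ladder's −x face are both at x = 347 mm.

A is a stool. B is a ladder. The ladder is against the stool's +x side, with their −y faces flush. The x-coordinate of the shared face is 347 mm.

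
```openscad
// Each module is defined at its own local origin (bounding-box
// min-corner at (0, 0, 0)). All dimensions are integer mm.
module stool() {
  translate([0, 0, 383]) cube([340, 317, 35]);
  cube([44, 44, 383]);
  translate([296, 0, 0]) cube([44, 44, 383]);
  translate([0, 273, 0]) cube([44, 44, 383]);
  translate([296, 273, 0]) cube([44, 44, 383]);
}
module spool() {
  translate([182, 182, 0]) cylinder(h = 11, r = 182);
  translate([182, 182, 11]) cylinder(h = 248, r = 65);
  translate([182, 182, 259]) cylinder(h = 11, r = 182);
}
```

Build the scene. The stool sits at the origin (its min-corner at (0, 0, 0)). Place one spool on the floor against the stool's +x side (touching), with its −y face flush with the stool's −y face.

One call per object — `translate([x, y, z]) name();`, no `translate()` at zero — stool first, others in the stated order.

stool();
translate([340, 0, 0]) spool();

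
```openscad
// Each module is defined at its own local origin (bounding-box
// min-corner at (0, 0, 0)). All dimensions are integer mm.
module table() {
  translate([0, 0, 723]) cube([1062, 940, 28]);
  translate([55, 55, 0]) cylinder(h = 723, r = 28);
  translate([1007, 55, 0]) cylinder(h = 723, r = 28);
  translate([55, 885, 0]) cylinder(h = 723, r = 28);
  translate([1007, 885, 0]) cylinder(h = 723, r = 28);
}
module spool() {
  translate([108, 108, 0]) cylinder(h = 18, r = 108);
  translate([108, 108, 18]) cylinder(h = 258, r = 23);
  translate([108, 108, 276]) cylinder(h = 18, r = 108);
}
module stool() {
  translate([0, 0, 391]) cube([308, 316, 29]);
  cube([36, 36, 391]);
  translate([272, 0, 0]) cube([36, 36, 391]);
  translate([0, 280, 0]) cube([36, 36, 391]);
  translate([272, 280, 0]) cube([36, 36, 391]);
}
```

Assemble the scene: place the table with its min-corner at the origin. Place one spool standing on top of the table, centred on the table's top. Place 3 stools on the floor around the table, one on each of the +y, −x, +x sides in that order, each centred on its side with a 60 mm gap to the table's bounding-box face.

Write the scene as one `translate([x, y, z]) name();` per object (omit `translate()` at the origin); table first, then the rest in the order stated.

table();
translate([423, 362, 751]) spool();
translate([377, 1000, 0]) stool();
translate([-368, 312, 0]) stool();
translate([1122, 312, 0]) stool();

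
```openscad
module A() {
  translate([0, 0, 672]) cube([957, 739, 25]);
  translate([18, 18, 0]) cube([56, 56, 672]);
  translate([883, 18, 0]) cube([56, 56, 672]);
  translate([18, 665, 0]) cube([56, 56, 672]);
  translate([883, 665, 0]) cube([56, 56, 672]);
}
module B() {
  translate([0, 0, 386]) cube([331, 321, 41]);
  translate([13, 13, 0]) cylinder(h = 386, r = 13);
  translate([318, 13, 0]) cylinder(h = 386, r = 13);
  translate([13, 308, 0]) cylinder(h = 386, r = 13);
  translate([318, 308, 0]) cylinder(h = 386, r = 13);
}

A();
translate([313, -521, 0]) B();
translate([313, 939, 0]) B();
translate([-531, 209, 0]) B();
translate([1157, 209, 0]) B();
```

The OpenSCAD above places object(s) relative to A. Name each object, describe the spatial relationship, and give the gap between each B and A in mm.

Each stool's nearest face is 200 mm from the table's bounding box.

A is a table. B is a stool. Four stools sit around the table at the −y, +y, −x, +x sides. The gap between each stool and the table is 200 mm.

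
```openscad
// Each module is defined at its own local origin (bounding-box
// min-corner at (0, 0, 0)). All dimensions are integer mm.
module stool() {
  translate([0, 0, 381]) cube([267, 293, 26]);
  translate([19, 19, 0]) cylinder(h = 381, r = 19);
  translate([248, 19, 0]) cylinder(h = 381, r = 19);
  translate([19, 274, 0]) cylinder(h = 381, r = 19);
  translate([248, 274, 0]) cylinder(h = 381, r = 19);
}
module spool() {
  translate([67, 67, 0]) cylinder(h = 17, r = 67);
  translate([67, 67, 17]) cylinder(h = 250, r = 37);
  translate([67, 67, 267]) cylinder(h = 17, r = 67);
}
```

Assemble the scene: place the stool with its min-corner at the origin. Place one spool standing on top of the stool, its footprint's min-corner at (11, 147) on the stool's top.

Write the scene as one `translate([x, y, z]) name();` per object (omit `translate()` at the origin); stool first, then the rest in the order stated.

stool();
translate([11, 147, 407]) spool();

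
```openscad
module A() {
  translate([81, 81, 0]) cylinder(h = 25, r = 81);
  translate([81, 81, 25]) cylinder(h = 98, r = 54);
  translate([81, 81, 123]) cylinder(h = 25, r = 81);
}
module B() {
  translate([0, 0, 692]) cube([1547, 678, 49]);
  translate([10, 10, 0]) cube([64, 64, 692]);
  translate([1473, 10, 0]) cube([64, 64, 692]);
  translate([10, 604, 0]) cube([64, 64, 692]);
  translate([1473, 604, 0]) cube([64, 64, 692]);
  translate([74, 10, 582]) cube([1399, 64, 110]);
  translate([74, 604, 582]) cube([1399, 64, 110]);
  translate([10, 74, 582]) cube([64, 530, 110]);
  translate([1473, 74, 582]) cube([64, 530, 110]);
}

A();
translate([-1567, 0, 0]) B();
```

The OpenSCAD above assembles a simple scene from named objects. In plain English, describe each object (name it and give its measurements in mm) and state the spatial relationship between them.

A is a spool: two coaxial disc flanges of radius 81 mm and thickness 25 mm, joined by a core cylinder of radius 54 mm and height 98 mm. The lower flange rests on z = 0 and the three cylinders share a vertical axis.

B is a table: top 1547 mm (x) × 678 mm (y), 49 mm thick, upper face at z = 741 mm, on four 64×64 mm square legs, each inset 10 mm from the nearest pair of top edges, running from z = 0 to the bottom of the top. Four apron rails, 64 mm thick and 110 mm tall, run between adjacent legs with their top edges flush with the underside of the top and their outer faces flush with the legs' outer faces.

The table is on the floor beside the spool on its −x side.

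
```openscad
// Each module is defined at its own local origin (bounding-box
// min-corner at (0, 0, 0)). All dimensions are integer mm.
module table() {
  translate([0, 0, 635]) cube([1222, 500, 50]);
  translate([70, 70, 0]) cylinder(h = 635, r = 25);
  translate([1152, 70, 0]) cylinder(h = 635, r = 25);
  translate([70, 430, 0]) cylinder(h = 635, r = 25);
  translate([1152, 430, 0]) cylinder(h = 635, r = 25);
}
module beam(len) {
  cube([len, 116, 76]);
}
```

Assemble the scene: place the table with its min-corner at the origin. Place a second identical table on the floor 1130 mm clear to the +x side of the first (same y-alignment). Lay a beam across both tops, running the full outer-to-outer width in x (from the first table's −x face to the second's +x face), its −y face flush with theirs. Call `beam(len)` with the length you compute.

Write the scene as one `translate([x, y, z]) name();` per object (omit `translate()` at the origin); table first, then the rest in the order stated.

table();
translate([2352, 0, 0]) table();
translate([0, 0, 685]) beam(3574);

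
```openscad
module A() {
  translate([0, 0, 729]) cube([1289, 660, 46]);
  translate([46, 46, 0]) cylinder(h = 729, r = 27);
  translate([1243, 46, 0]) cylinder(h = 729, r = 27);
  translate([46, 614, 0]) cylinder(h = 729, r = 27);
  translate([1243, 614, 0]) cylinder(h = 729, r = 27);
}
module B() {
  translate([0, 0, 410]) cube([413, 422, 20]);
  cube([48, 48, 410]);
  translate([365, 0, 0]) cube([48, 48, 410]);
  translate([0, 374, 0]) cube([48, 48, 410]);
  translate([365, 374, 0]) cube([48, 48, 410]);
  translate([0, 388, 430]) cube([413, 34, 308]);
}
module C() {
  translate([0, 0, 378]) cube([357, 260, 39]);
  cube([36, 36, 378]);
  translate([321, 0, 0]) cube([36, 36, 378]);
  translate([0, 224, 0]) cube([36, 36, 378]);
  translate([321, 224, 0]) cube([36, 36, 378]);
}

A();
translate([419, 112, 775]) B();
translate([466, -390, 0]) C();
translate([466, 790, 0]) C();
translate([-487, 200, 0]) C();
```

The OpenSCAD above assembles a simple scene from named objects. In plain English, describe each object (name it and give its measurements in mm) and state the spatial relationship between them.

A is a table with a 1289×660 mm rectangular top, 46 mm thick, top surface at z = 775 mm, supported by four round legs of 54 mm diameter, each leg's bounding box inset 19 mm from the nearest pair of top edges, running from the floor.

B is a chair: 413×422 mm seat, 20 mm thick, top at z = 430 mm, on four 48 mm square corner legs flush with the seat edges. A 34 mm thick backrest slab spans the full seat width, extending 308 mm above the seat top, its back face flush with the seat's +y edge.

C is a four-legged stool. The seat is 357×260 mm, 39 mm thick, top at z = 417 mm. It stands on four square legs, each 36×36 mm in cross-section, from z = 0 to the seat underside, each flush with a corner of the seat.

The chair is on top of the table. Three stools sit around the table at the −y, +y, −x sides.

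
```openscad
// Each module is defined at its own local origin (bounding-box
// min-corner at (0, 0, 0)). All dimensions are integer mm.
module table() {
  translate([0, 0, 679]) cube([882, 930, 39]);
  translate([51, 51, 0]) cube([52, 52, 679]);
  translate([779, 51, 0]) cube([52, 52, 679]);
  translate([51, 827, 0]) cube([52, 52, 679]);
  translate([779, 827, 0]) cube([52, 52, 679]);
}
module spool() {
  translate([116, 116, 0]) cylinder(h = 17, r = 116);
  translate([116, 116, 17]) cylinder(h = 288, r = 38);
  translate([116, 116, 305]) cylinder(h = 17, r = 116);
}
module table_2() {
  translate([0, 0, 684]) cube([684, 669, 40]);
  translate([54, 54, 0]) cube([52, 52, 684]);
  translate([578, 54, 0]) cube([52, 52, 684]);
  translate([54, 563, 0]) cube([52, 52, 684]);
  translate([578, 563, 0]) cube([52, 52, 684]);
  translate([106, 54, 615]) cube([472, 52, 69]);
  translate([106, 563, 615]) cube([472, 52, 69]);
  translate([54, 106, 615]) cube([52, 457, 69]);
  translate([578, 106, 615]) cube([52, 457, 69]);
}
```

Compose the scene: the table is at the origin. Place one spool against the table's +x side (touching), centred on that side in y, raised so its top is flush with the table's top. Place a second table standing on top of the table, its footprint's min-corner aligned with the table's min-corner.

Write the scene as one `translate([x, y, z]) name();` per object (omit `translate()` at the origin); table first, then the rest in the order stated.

table();
translate([882, 349, 396]) spool();
translate([0, 0, 718]) table_2();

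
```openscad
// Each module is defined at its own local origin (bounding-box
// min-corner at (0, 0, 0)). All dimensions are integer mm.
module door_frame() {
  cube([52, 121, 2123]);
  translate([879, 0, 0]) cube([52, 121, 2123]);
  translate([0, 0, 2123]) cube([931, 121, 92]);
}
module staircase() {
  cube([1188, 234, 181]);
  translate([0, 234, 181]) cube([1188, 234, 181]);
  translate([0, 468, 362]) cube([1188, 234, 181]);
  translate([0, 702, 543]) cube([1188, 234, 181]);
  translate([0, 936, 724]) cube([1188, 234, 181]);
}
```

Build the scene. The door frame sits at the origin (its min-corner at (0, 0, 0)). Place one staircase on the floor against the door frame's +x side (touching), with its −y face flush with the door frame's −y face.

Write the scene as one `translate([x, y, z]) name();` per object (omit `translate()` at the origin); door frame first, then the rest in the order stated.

door_frame();
translate([931, 0, 0]) staircase();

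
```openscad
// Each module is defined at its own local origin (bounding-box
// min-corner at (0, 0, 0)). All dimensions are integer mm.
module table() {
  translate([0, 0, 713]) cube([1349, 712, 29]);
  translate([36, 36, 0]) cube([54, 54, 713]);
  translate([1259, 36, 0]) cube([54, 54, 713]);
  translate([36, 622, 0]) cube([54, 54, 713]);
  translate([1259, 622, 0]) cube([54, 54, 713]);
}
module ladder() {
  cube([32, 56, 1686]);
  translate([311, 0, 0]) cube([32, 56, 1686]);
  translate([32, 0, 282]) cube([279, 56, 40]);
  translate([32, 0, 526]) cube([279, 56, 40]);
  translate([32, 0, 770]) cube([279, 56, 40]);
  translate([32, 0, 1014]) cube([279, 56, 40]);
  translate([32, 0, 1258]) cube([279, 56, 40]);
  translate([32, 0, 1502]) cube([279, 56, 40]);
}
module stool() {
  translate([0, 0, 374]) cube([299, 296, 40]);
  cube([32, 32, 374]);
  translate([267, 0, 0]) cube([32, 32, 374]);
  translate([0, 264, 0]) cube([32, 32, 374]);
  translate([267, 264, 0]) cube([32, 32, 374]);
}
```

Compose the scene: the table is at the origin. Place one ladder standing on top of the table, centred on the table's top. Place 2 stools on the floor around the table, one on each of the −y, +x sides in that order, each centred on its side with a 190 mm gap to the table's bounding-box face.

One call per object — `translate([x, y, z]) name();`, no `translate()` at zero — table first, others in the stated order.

table();
translate([503, 328, 742]) ladder();
translate([525, -486, 0]) stool();
translate([1539, 208, 0]) stool();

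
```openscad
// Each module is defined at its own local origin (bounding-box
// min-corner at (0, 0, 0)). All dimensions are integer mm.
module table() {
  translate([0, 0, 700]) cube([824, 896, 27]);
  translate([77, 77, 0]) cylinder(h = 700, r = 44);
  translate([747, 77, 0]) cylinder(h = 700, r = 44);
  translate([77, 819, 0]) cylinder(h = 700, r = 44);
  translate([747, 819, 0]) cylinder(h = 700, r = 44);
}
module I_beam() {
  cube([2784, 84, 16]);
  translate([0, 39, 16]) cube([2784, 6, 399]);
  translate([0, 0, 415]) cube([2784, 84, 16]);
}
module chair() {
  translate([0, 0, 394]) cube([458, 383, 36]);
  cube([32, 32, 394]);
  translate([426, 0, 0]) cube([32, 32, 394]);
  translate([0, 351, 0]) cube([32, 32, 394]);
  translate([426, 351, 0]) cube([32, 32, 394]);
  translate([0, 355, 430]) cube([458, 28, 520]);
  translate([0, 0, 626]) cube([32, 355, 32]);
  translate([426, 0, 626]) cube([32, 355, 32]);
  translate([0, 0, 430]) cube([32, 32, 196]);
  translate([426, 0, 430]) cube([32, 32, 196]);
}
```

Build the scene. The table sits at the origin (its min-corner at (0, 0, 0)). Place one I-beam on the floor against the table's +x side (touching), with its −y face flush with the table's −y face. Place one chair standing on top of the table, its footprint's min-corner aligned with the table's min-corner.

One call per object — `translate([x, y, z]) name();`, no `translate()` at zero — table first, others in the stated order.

table();
translate([824, 0, 0]) I_beam();
translate([0, 0, 727]) chair();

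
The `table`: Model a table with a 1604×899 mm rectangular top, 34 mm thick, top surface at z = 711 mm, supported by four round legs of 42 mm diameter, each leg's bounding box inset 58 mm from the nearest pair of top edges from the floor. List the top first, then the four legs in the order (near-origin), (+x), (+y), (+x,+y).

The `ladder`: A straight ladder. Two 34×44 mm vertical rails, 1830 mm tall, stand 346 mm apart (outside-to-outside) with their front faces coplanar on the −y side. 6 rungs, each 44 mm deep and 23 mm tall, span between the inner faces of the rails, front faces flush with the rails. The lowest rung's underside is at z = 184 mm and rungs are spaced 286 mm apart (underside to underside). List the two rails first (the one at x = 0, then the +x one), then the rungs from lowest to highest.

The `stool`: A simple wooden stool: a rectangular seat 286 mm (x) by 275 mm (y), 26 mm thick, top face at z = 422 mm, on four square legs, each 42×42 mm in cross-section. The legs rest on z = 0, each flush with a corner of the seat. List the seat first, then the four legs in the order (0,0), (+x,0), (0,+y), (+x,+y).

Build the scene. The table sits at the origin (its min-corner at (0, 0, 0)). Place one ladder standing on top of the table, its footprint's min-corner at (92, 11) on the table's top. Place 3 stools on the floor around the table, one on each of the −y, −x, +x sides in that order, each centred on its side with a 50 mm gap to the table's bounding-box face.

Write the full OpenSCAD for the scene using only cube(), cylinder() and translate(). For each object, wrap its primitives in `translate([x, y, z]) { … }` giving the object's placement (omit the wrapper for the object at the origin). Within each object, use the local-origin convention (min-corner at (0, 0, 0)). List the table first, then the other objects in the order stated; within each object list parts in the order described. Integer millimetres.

translate([0, 0, 677]) cube([1604, 899, 34]);
translate([79, 79, 0]) cylinder(h = 677, r = 21);
translate([1525, 79, 0]) cylinder(h = 677, r = 21);
translate([79, 820, 0]) cylinder(h = 677, r = 21);
translate([1525, 820, 0]) cylinder(h = 677, r = 21);
translate([92, 11, 711]) {
  cube([34, 44, 1830]);
  translate([312, 0, 0]) cube([34, 44, 1830]);
  translate([34, 0, 184]) cube([278, 44, 23]);
  translate([34, 0, 470]) cube([278, 44, 23]);
  translate([34, 0, 756]) cube([278, 44, 23]);
  translate([34, 0, 1042]) cube([278, 44, 23]);
  translate([34, 0, 1328]) cube([278, 44, 23]);
  translate([34, 0, 1614]) cube([278, 44, 23]);
}
translate([659, -325, 0]) {
  translate([0, 0, 396]) cube([286, 275, 26]);
  cube([42, 42, 396]);
  translate([244, 0, 0]) cube([42, 42, 396]);
  translate([0, 233, 0]) cube([42, 42, 396]);
  translate([244, 233, 0]) cube([42, 42, 396]);
}
translate([-336, 312, 0]) {
  translate([0, 0, 396]) cube([286, 275, 26]);
  cube([42, 42, 396]);
  translate([244, 0, 0]) cube([42, 42, 396]);
  translate([0, 233, 0]) cube([42, 42, 396]);
  translate([244, 233, 0]) cube([42, 42, 396]);
}
translate([1654, 312, 0]) {
  translate([0, 0, 396]) cube([286, 275, 26]);
  cube([42, 42, 396]);
  translate([244, 0, 0]) cube([42, 42, 396]);
  translate([0, 233, 0]) cube([42, 42, 396]);
  translate([244, 233, 0]) cube([42, 42, 396]);
}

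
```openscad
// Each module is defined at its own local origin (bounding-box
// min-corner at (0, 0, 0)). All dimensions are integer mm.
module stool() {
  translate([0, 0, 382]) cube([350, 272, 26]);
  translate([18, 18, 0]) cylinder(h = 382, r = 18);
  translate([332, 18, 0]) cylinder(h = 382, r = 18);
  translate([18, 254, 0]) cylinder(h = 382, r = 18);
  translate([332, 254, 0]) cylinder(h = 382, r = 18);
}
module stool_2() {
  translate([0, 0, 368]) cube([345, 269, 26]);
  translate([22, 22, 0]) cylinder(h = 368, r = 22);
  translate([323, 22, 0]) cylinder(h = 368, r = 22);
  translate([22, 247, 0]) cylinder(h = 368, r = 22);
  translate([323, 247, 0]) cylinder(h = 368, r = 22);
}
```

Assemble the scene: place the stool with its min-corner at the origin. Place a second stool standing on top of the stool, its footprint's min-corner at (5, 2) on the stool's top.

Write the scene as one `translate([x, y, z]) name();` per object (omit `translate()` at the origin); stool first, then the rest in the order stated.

stool();
translate([5, 2, 408]) stool_2();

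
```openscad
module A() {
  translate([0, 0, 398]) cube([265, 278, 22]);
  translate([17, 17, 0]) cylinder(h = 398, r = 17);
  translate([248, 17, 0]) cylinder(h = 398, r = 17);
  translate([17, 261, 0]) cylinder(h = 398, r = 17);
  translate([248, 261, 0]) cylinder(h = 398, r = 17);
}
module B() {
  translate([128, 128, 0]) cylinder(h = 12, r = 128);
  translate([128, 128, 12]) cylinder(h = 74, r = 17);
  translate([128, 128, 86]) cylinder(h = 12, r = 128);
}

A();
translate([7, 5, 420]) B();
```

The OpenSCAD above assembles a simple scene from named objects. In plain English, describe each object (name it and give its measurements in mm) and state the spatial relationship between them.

A is a four-legged stool. The seat is 265×278 mm, 22 mm thick, top at z = 420 mm. It stands on four round legs, each 34 mm in diameter, from z = 0 to the seat underside, each leg's axis is inset half a diameter from the nearest pair of seat edges (so the leg's bounding box is flush with the corner).

B is a spool: two coaxial disc flanges of radius 128 mm and thickness 12 mm, joined by a core cylinder of radius 17 mm and height 74 mm. The lower flange rests on z = 0 and the three cylinders share a vertical axis.

The spool is on top of the stool.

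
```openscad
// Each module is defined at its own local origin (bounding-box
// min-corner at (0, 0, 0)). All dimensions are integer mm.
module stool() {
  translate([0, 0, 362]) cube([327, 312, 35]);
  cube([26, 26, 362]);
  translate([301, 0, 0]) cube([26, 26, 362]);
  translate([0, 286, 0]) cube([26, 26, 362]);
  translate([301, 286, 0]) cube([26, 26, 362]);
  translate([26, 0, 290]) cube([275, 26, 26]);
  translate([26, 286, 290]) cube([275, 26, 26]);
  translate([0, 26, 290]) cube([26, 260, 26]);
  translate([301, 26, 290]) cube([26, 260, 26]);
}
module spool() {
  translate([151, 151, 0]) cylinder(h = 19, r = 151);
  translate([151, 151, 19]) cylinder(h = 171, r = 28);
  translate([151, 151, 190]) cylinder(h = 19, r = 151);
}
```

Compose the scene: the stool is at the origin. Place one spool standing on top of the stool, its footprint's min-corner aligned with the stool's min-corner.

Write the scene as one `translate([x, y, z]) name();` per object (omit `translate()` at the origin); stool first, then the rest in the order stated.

stool();
translate([0, 0, 397]) spool();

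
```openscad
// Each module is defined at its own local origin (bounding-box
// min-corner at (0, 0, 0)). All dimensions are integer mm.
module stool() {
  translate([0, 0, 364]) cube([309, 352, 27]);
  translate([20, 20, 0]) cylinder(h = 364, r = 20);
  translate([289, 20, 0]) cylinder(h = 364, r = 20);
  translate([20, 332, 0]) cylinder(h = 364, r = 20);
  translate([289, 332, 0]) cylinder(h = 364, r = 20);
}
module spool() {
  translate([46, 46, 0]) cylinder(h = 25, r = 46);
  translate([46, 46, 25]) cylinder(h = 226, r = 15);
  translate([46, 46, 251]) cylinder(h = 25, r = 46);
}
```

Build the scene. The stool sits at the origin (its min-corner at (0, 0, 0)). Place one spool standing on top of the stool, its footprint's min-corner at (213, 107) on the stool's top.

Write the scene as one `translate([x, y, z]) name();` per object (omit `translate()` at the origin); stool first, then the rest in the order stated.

stool();
translate([213, 107, 391]) spool();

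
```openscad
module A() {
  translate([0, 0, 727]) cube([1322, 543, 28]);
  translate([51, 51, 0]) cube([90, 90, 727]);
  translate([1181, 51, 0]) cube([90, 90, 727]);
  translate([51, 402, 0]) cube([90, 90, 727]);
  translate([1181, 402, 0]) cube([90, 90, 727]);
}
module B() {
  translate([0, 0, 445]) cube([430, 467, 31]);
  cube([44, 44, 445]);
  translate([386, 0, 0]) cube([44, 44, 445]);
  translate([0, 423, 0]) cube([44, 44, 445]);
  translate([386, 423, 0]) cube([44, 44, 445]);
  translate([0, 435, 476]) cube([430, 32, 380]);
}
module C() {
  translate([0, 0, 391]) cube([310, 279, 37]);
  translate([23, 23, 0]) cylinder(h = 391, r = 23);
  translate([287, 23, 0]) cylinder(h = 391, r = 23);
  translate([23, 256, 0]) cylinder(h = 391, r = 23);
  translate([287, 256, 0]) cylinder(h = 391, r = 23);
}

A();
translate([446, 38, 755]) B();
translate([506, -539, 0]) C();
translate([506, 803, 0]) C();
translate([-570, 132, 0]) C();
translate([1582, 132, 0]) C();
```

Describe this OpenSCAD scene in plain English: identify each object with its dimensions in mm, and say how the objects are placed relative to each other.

A is a table with a 1322×543 mm rectangular top, 28 mm thick, top surface at z = 755 mm, supported by four 90×90 mm square legs, each inset 51 mm from the nearest pair of top edges, running from the floor.

B is a chair: 430×467 mm seat, 31 mm thick, top at z = 476 mm, on four 44 mm square corner legs flush with the seat edges. A 32 mm thick backrest slab spans the full seat width, extending 380 mm above the seat top, its back face flush with the seat's +y edge.

C is a four-legged stool. The seat is a 310×279×37 mm slab whose top surface is at z = 428 mm; four round legs, each 46 mm in diameter, run from the floor (z = 0) to the underside of the seat, each leg's axis is inset half a diameter from the nearest pair of seat edges (so the leg's bounding box is flush with the corner).

The chair is on top of the table, centred. Four stools sit around the table at the −y, +y, −x, +x sides.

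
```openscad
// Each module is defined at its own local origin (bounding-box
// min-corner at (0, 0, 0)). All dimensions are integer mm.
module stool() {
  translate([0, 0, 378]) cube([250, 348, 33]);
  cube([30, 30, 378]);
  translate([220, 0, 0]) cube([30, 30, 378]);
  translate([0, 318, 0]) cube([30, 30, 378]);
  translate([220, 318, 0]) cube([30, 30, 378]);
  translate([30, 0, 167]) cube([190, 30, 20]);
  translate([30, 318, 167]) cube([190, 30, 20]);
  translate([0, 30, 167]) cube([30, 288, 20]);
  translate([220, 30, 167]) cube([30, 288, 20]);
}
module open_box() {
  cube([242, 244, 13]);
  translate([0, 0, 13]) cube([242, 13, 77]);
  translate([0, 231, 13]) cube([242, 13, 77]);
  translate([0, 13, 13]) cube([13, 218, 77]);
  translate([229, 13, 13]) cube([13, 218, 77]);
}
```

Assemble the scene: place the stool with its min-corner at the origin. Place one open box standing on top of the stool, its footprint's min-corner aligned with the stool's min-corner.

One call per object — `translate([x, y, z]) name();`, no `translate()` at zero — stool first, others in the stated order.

stool();
translate([0, 0, 411]) open_box();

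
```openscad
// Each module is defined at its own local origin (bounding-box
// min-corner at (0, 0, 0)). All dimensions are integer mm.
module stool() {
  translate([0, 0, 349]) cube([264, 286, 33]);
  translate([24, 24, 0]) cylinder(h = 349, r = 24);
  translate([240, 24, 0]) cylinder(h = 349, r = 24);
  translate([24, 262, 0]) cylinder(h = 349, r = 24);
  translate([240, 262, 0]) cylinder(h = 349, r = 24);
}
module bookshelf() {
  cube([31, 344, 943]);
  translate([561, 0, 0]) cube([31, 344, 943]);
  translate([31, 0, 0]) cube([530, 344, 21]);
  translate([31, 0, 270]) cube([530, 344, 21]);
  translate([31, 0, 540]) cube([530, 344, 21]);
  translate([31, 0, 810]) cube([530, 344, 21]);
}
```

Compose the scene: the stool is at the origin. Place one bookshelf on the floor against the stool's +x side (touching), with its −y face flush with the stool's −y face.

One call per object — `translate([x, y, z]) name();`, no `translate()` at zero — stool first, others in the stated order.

stool();
translate([264, 0, 0]) bookshelf();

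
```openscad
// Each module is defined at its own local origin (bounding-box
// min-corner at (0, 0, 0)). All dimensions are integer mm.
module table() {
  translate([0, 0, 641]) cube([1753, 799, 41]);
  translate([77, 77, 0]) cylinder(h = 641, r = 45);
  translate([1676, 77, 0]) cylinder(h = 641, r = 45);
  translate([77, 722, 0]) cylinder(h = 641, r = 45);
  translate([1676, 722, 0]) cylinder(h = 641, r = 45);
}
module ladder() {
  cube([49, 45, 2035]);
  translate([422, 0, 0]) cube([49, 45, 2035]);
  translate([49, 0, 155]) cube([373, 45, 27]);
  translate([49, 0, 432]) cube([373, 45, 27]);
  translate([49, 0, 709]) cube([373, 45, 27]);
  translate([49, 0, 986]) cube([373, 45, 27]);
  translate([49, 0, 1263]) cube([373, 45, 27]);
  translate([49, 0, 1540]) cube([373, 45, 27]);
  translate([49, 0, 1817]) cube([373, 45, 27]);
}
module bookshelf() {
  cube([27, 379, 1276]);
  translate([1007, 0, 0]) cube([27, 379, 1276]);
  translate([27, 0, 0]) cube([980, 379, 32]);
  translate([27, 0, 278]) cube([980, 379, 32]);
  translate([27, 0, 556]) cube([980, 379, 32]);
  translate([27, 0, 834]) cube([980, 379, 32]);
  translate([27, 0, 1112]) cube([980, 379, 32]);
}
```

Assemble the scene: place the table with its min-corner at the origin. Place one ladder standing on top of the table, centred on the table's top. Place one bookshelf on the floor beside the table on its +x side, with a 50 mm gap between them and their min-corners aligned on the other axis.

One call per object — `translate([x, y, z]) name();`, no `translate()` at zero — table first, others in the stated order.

table();
translate([641, 377, 682]) ladder();
translate([1803, 0, 0]) bookshelf();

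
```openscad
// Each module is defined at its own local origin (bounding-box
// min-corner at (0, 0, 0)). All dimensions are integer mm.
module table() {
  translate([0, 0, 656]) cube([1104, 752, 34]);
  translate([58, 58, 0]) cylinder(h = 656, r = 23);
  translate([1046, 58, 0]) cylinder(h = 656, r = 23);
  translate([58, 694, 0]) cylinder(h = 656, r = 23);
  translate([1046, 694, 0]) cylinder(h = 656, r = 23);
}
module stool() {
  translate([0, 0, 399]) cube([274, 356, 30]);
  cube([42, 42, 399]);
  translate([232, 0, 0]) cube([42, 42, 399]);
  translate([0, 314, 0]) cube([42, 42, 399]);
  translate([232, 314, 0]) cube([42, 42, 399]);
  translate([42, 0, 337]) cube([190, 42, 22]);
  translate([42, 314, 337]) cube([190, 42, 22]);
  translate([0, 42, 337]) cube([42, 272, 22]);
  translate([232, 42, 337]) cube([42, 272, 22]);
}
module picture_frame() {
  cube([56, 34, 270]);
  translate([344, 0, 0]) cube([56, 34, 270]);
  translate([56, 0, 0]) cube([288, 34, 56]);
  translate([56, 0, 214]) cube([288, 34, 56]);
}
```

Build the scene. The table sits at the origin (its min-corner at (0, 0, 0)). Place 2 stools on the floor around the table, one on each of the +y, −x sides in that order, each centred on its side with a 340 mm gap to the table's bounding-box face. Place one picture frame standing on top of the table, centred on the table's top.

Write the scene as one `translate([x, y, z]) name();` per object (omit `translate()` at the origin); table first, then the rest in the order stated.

table();
translate([415, 1092, 0]) stool();
translate([-614, 198, 0]) stool();
translate([352, 359, 690]) picture_frame();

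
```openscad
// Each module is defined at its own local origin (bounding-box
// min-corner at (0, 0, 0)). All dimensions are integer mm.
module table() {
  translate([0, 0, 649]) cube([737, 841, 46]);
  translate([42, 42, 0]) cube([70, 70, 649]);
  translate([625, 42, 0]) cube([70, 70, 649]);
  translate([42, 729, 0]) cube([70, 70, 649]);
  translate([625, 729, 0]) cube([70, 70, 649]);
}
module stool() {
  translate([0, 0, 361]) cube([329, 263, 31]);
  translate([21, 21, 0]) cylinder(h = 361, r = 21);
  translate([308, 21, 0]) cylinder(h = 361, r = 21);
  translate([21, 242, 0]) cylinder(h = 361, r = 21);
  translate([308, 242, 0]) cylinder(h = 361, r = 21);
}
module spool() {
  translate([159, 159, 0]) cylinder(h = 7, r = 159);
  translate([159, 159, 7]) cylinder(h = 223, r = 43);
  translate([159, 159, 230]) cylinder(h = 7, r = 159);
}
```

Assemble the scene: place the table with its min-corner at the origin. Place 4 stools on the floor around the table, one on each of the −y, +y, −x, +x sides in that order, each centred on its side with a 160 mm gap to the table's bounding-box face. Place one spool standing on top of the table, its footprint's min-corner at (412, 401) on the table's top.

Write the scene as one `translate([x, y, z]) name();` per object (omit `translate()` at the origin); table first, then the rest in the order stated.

table();
translate([204, -423, 0]) stool();
translate([204, 1001, 0]) stool();
translate([-489, 289, 0]) stool();
translate([897, 289, 0]) stool();
translate([412, 401, 695]) spool();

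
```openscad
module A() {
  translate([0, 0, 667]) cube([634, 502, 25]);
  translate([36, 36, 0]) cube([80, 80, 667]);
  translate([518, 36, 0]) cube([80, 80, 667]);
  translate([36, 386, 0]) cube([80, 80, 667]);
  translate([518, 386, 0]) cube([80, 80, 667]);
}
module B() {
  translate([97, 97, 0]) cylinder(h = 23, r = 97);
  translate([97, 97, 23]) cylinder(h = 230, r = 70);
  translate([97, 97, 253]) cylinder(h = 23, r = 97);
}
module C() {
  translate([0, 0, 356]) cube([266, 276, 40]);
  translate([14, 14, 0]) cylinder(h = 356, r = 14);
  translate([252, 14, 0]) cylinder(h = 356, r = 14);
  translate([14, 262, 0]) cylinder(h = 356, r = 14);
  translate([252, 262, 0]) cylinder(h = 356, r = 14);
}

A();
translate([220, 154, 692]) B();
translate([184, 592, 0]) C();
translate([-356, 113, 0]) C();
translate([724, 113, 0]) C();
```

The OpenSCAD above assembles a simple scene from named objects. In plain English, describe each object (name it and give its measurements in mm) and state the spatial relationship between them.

A is a table: top 634 mm (x) × 502 mm (y), 25 mm thick, upper face at z = 692 mm, on four 80×80 mm square legs, each inset 36 mm from the nearest pair of top edges, running from z = 0 to the bottom of the top.

B is a spool: two coaxial disc flanges of radius 97 mm and thickness 23 mm, joined by a core cylinder of radius 70 mm and height 230 mm. The lower flange rests on z = 0 and the three cylinders share a vertical axis.

C is a simple wooden stool: a rectangular seat 266 mm (x) by 276 mm (y), 40 mm thick, top face at z = 396 mm, on four round legs, each 28 mm in diameter. The legs rest on z = 0, each leg's axis is inset half a diameter from the nearest pair of seat edges (so the leg's bounding box is flush with the corner).

The spool is on top of the table, centred. Three stools sit around the table at the +y, −x, +x sides.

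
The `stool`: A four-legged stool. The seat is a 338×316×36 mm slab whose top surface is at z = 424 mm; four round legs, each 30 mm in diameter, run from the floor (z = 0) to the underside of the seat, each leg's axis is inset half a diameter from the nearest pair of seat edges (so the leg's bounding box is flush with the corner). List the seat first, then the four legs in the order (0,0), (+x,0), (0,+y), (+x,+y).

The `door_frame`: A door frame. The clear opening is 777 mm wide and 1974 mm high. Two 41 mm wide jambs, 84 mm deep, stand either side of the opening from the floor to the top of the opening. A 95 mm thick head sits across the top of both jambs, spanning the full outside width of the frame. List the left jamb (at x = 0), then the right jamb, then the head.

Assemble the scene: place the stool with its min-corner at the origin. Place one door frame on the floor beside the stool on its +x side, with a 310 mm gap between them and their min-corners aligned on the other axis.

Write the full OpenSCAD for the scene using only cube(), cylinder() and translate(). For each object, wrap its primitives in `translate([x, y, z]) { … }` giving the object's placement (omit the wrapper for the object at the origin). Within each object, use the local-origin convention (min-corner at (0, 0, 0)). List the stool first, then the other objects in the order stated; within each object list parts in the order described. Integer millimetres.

translate([0, 0, 388]) cube([338, 316, 36]);
translate([15, 15, 0]) cylinder(h = 388, r = 15);
translate([323, 15, 0]) cylinder(h = 388, r = 15);
translate([15, 301, 0]) cylinder(h = 388, r = 15);
translate([323, 301, 0]) cylinder(h = 388, r = 15);
translate([648, 0, 0]) {
  cube([41, 84, 1974]);
  translate([818, 0, 0]) cube([41, 84, 1974]);
  translate([0, 0, 1974]) cube([859, 84, 95]);
}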